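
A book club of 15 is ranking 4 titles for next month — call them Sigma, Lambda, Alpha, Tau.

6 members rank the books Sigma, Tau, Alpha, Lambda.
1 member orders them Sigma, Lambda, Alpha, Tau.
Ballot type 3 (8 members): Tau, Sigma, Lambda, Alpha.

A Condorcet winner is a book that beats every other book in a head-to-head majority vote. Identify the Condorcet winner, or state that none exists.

Tau

Check each pair by majority over 15 ballots:
Sigma vs Lambda: Sigma is ranked higher on 6+1+8 = 15 ballots, Lambda on 0. Sigma wins 15–0.
Sigma vs Alpha: 6+1+8 = 15 for Sigma, 0 for Alpha — Sigma by 15–0.
Sigma vs Tau: 7 to 8, Tau.
Lambda vs Alpha: Lambda is ranked higher on 1+8 = 9 ballots, Alpha on 6. Lambda wins 9–6.
Lambda vs Tau: 1 to 14, Tau.
Alpha vs Tau: Alpha preferred on 1 ballot; Tau wins 14–1.
Tau beats each of Sigma, Lambda, Alpha — Tau is the Condorcet winner.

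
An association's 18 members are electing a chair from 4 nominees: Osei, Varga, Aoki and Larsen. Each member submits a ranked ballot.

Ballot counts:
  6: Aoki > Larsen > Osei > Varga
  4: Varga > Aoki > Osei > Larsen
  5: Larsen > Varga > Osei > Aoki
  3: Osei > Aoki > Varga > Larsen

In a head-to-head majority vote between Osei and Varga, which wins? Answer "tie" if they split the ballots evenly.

Ballots ranking Osei above Varga: 6 + 3 = 9.
Ballots ranking Varga above Osei: 18 − 9 = 9.
9–9: the pair ties.

tie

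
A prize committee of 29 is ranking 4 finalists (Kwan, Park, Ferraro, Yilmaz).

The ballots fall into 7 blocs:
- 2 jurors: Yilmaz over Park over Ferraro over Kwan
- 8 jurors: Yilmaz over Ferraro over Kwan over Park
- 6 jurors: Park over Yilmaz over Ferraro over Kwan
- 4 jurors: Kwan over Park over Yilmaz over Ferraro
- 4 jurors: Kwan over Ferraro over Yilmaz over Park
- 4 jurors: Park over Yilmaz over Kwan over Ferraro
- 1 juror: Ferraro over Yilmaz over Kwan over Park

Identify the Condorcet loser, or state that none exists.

Head-to-head results (29 jurors):
Kwan vs Park: Kwan wins 17–12.
Kwan–Ferraro: Ferraro 17–12.
Kwan vs Yilmaz: 8 to 21, Yilmaz.
Park vs Ferraro: Park preferred on 2+6+4+4 = 16 ballots; Park wins 16–13.
Park–Yilmaz: Yilmaz 15–14.
Ferraro vs Yilmaz: Ferraro preferred on 4+1 = 5 ballots; Yilmaz wins 24–5.
Each nominee has at least one pairwise win (Kwan beats Park; Park beats Ferraro; Ferraro beats Kwan; Yilmaz beats Kwan) — no Condorcet loser.

none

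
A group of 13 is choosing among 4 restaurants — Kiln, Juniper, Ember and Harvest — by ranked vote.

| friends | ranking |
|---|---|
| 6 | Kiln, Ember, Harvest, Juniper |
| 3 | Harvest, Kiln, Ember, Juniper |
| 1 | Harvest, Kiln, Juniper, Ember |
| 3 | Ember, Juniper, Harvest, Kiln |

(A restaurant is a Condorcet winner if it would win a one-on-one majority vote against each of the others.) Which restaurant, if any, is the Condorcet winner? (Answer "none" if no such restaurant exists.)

none

Pairwise majorities:
Kiln–Juniper: Kiln 10–3.
Kiln vs Ember: Kiln wins 10–3.
Kiln–Harvest: Harvest 7–6.
Juniper–Ember: Ember 12–1.
Juniper vs Harvest: Harvest, 10–3.
Ember vs Harvest: Ember, 9–4.
Each restaurant drops at least one matchup (Kiln loses to Harvest; Juniper loses to Kiln; Ember loses to Kiln; Harvest loses to Ember); the cycle Kiln > Ember > Harvest > Kiln rules out a Condorcet winner.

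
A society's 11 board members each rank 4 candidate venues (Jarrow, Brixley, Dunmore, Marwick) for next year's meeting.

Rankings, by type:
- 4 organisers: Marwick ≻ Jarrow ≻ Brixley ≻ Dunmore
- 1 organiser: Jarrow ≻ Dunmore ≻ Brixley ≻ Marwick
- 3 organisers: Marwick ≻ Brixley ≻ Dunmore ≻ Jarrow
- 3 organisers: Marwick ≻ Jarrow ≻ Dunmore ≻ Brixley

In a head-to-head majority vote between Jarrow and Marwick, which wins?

Marwick

Ballots ranking Jarrow above Marwick: 1.
Ballots ranking Marwick above Jarrow: 11 − 1 = 10.
Marwick wins the head-to-head 10–1.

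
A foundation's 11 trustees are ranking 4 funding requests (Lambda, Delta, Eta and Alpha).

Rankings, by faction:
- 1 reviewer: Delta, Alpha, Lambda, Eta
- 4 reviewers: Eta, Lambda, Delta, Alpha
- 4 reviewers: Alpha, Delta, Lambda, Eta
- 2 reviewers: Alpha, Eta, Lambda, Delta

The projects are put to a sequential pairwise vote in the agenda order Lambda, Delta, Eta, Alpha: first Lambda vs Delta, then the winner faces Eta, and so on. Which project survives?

Round 1: Lambda vs Delta — 6–5, Lambda advances.
Round 2: Lambda vs Eta — 5–6, Eta advances.
Round 3: Eta vs Alpha — 4–7, Alpha advances.
The agenda winner is Alpha.

Alpha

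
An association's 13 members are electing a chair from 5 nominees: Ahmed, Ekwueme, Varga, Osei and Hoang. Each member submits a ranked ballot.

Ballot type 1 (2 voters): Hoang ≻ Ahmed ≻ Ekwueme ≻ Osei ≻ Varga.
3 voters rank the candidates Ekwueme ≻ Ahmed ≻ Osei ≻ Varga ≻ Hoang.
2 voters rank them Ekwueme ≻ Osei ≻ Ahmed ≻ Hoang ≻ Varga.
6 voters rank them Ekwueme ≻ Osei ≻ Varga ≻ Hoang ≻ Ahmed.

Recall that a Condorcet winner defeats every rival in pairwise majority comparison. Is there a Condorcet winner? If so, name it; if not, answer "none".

Pairwise majorities:
Ahmed vs Ekwueme: 2 for Ahmed, 11 for Ekwueme — Ekwueme by 11–2.
Ahmed vs Varga: 7 to 6, Ahmed.
Ahmed vs Osei: 5 to 8, Osei.
Ahmed vs Hoang: Ahmed is ranked higher on 3+2 = 5 ballots, Hoang on 8. Hoang wins 8–5.
Ekwueme vs Varga: 13 to 0, Ekwueme.
Ekwueme vs Osei: Ekwueme preferred on 2+3+2+6 = 13 ballots; Ekwueme wins 13–0.
Ekwueme–Hoang: Ekwueme 11–2.
Varga–Osei: Osei 13–0.
Varga vs Hoang: Varga, 9–4.
Osei vs Hoang: 3+2+6 = 11 for Osei, 2 for Hoang — Osei by 11–2.
Ekwueme beats each of Ahmed, Varga, Osei, Hoang — Ekwueme is the Condorcet winner.

Ekwueme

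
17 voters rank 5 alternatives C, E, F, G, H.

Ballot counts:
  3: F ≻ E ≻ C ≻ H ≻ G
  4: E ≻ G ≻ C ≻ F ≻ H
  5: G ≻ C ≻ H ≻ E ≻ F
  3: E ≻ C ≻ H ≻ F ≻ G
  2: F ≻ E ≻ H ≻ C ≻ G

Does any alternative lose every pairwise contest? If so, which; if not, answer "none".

H

Head-to-head results (17 voters):
C vs E: C preferred on 5 ballots; E wins 12–5.
C vs F: 4+5+3 = 12 for C, 5 for F — C by 12–5.
C vs G: G wins 9–8.
C vs H: C preferred on 3+4+5+3 = 15 ballots; C wins 15–2.
E vs F: E wins 12–5.
E–G: E 12–5.
E vs H: E, 12–5.
F vs G: G wins 9–8.
F vs H: F, 9–8.
G vs H: G is ranked higher on 4+5 = 9 ballots, H on 8. G wins 9–8.
H loses to every other alternative — it is the Condorcet loser.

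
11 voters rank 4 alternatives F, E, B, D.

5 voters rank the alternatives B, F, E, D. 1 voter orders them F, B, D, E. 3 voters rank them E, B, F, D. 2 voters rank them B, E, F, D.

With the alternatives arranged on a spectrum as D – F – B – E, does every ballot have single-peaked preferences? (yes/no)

Axis positions: D=1, F=2, B=3, E=4.
Group 1 (peak B at position 3): ranking walks positions 3-2-4-1, expanding outward from the peak — single-peaked.
Group 2 (peak F at position 2): ranking walks positions 2-3-1-4, expanding outward from the peak — single-peaked.
Group 3 (peak E at position 4): ranking walks positions 4-3-2-1, expanding outward from the peak — single-peaked.
Group 4 (peak B at position 3): ranking walks positions 3-4-2-1, expanding outward from the peak — single-peaked.
Every ranking is single-peaked on this axis.

yes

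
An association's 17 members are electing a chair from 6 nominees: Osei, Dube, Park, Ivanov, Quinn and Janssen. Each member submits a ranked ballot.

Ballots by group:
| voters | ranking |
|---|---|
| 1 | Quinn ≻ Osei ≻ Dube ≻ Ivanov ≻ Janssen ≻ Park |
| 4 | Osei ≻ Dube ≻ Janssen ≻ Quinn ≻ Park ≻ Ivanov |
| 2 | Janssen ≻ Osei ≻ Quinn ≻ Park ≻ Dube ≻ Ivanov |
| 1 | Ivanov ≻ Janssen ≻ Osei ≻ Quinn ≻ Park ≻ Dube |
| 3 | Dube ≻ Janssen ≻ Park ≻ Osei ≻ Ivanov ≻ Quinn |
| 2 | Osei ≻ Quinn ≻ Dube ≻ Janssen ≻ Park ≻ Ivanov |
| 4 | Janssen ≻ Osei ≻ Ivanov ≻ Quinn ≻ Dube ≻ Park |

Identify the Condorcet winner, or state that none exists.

Pairwise majorities:
Osei vs Dube: 14 to 3, Osei.
Osei vs Park: Osei, 14–3.
Osei vs Ivanov: Osei, 16–1.
Osei vs Quinn: Osei, 16–1.
Osei vs Janssen: Janssen wins 10–7.
Dube vs Park: Dube is ranked higher on 1+4+3+2+4 = 14 ballots, Park on 3. Dube wins 14–3.
Dube vs Ivanov: Dube wins 12–5.
Dube vs Quinn: Quinn, 10–7.
Dube vs Janssen: 1+4+3+2 = 10 for Dube, 7 for Janssen — Dube by 10–7.
Park–Ivanov: Park 11–6.
Park vs Quinn: Quinn wins 14–3.
Park vs Janssen: 0 to 17, Janssen.
Ivanov vs Quinn: 1+3+4 = 8 for Ivanov, 9 for Quinn — Quinn by 9–8.
Ivanov vs Janssen: Ivanov preferred on 1+1 = 2 ballots; Janssen wins 15–2.
Quinn vs Janssen: Quinn preferred on 1+2 = 3 ballots; Janssen wins 14–3.
Every candidate loses at least once (Osei loses to Janssen; Dube loses to Osei; Park loses to Osei; Ivanov loses to Osei; Quinn loses to Osei; Janssen loses to Dube). The majority relation contains the cycle Osei > Dube > Janssen > Osei, so there is no Condorcet winner.

none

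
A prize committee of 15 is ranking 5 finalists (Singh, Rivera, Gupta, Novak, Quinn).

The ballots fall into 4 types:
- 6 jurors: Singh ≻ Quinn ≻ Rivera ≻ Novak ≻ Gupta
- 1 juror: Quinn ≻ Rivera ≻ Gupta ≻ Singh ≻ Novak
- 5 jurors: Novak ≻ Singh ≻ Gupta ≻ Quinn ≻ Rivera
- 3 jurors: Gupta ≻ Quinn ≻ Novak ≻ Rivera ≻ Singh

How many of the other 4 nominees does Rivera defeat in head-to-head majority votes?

0

Rivera against each rival (15 jurors):
Rivera–Singh: Singh 11–4.
Rivera vs Gupta: Gupta, 8–7.
Rivera vs Novak: Novak wins 8–7.
Rivera vs Quinn: Rivera is ranked higher on 0 ballots, Quinn on 15. Quinn wins 15–0.
Rivera beats no one; loses to Singh, Gupta, Novak, Quinn — 0 pairwise wins.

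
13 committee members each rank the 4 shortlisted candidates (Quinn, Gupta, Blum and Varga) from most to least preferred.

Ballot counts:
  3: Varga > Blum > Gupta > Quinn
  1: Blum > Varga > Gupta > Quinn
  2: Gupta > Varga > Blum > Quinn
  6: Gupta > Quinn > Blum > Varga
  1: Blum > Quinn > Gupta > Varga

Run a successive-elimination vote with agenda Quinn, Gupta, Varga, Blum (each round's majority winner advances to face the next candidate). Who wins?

Gupta

Round 1: Quinn vs Gupta — 1–12, Gupta advances.
Round 2: Gupta vs Varga — 9–4, Gupta advances.
Round 3: Gupta vs Blum — 8–5, Gupta advances.
Gupta survives the agenda.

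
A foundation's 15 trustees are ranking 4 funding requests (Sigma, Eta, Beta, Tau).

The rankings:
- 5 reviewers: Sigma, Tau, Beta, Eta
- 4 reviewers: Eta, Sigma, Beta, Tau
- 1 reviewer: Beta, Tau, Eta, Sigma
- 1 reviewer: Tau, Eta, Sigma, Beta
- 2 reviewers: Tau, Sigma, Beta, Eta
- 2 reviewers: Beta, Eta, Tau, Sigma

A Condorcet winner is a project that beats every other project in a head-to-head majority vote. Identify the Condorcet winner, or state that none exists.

Pairwise majorities:
Sigma vs Eta: Eta wins 8–7.
Sigma–Beta: Sigma 12–3.
Sigma vs Tau: Sigma, 9–6.
Eta vs Beta: Beta, 10–5.
Eta–Tau: Tau 9–6.
Beta–Tau: Tau 8–7.
Each project drops at least one matchup (Sigma loses to Eta; Eta loses to Beta; Beta loses to Sigma; Tau loses to Sigma); the cycle Sigma → Beta → Eta → Sigma rules out a Condorcet winner.

none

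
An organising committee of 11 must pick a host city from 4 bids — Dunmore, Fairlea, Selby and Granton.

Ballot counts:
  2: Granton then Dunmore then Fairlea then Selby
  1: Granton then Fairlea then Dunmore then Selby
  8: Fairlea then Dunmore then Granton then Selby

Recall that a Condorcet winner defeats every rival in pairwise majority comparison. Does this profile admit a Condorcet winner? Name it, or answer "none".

Pairwise majorities:
Dunmore vs Fairlea: 2 to 9, Fairlea.
Dunmore vs Selby: 2+1+8 = 11 for Dunmore, 0 for Selby — Dunmore by 11–0.
Dunmore vs Granton: Dunmore preferred on 8 ballots; Dunmore wins 8–3.
Fairlea vs Selby: Fairlea is ranked higher on 2+1+8 = 11 ballots, Selby on 0. Fairlea wins 11–0.
Fairlea vs Granton: Fairlea is ranked higher on 8 ballots, Granton on 3. Fairlea wins 8–3.
Selby vs Granton: Selby is ranked higher on 0 ballots, Granton on 11. Granton wins 11–0.
Fairlea beats each of Dunmore, Selby, Granton — Fairlea is the Condorcet winner.

Fairlea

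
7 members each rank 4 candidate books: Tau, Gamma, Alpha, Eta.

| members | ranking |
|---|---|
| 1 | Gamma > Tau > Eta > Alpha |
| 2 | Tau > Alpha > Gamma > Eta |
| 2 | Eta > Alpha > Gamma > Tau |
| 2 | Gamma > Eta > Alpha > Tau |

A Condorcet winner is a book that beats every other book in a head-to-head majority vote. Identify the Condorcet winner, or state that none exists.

Pairwise majorities:
Tau vs Gamma: Gamma wins 5–2.
Tau vs Alpha: Alpha, 4–3.
Tau vs Eta: Eta wins 4–3.
Gamma vs Alpha: Alpha wins 4–3.
Gamma–Eta: Gamma 5–2.
Alpha vs Eta: Eta, 5–2.
Every book loses at least once (Tau loses to Gamma; Gamma loses to Alpha; Alpha loses to Eta; Eta loses to Gamma). The majority relation contains the cycle Gamma → Eta → Alpha → Gamma, so there is no Condorcet winner.

none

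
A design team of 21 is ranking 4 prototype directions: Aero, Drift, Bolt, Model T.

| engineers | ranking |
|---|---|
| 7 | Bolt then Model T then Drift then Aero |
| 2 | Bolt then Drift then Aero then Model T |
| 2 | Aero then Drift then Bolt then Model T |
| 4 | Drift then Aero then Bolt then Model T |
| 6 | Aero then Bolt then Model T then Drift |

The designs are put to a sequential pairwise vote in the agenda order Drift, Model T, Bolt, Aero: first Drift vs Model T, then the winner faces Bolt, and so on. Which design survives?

Aero

Round 1: Drift vs Model T — 8–13, Model T advances.
Round 2: Model T vs Bolt — 0–21, Bolt advances.
Round 3: Bolt vs Aero — 9–12, Aero advances.
The agenda winner is Aero.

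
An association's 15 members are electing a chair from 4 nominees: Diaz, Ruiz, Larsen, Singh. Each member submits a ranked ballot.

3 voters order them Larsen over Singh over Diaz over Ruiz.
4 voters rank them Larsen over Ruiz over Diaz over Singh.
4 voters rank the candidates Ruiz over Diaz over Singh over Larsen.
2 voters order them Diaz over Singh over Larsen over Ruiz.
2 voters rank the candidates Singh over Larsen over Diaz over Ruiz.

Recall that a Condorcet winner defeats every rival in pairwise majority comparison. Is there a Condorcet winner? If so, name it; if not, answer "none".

Check each pair by majority over 15 ballots:
Diaz vs Ruiz: Diaz is ranked higher on 3+2+2 = 7 ballots, Ruiz on 8. Ruiz wins 8–7.
Diaz vs Larsen: Diaz is ranked higher on 4+2 = 6 ballots, Larsen on 9. Larsen wins 9–6.
Diaz vs Singh: 4+4+2 = 10 for Diaz, 5 for Singh — Diaz by 10–5.
Ruiz vs Larsen: 4 for Ruiz, 11 for Larsen — Larsen by 11–4.
Ruiz vs Singh: Ruiz preferred on 4+4 = 8 ballots; Ruiz wins 8–7.
Larsen vs Singh: Larsen is ranked higher on 3+4 = 7 ballots, Singh on 8. Singh wins 8–7.
No candidate is unbeaten: Diaz loses to Ruiz; Ruiz loses to Larsen; Larsen loses to Singh; Singh loses to Diaz. In particular Diaz > Singh > Larsen > Diaz is a majority cycle — no Condorcet winner exists.

none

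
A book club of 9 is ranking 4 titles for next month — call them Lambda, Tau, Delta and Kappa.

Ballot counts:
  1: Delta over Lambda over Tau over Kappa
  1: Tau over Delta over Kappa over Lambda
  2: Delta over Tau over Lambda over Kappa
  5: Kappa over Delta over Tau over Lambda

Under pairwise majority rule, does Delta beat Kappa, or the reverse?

Ballots ranking Delta above Kappa: 1 + 1 + 2 = 4.
Ballots ranking Kappa above Delta: 9 − 4 = 5.
Kappa wins the head-to-head 5–4.

Kappa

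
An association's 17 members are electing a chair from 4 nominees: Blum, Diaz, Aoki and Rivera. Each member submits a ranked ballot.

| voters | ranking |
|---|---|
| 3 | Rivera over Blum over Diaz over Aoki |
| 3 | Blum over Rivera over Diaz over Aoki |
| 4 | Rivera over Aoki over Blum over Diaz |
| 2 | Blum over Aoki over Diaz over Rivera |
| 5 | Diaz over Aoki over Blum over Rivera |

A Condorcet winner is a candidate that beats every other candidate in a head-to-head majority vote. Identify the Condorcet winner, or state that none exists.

none

Head-to-head results (17 voters):
Blum vs Diaz: Blum is ranked higher on 3+3+4+2 = 12 ballots, Diaz on 5. Blum wins 12–5.
Blum vs Aoki: Blum is ranked higher on 3+3+2 = 8 ballots, Aoki on 9. Aoki wins 9–8.
Blum vs Rivera: Blum preferred on 3+2+5 = 10 ballots; Blum wins 10–7.
Diaz vs Aoki: 11 to 6, Diaz.
Diaz vs Rivera: 7 to 10, Rivera.
Aoki vs Rivera: Aoki preferred on 2+5 = 7 ballots; Rivera wins 10–7.
Every candidate loses at least once (Blum loses to Aoki; Diaz loses to Blum; Aoki loses to Diaz; Rivera loses to Blum). The majority relation contains the cycle Blum beats Diaz beats Aoki beats Blum, so there is no Condorcet winner.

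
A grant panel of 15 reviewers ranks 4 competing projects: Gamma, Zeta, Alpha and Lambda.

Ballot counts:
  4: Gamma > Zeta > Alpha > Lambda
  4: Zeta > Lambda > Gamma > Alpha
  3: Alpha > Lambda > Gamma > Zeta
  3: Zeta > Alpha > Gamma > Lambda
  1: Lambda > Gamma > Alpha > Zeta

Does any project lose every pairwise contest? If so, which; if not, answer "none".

Head-to-head results (15 reviewers):
Gamma–Zeta: Gamma 8–7.
Gamma vs Alpha: Gamma is ranked higher on 4+4+1 = 9 ballots, Alpha on 6. Gamma wins 9–6.
Gamma vs Lambda: 7 to 8, Lambda.
Zeta vs Alpha: Zeta, 11–4.
Zeta vs Lambda: Zeta is ranked higher on 4+4+3 = 11 ballots, Lambda on 4. Zeta wins 11–4.
Alpha vs Lambda: Alpha, 10–5.
Each project has at least one pairwise win (Gamma beats Zeta; Zeta beats Alpha; Alpha beats Lambda; Lambda beats Gamma) — no Condorcet loser.

none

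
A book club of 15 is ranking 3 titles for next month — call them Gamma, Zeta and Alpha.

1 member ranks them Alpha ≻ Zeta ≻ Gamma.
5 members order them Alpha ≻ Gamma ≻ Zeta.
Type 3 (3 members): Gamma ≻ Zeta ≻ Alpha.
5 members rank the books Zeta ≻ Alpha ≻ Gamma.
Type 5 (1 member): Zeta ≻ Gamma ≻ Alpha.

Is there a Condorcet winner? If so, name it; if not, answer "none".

Head-to-head results (15 members):
Gamma vs Zeta: Gamma is ranked higher on 5+3 = 8 ballots, Zeta on 7. Gamma wins 8–7.
Gamma vs Alpha: Gamma preferred on 3+1 = 4 ballots; Alpha wins 11–4.
Zeta vs Alpha: Zeta is ranked higher on 3+5+1 = 9 ballots, Alpha on 6. Zeta wins 9–6.
No book is unbeaten: Gamma loses to Alpha; Zeta loses to Gamma; Alpha loses to Zeta. In particular Gamma → Zeta → Alpha → Gamma is a majority cycle — no Condorcet winner exists.

none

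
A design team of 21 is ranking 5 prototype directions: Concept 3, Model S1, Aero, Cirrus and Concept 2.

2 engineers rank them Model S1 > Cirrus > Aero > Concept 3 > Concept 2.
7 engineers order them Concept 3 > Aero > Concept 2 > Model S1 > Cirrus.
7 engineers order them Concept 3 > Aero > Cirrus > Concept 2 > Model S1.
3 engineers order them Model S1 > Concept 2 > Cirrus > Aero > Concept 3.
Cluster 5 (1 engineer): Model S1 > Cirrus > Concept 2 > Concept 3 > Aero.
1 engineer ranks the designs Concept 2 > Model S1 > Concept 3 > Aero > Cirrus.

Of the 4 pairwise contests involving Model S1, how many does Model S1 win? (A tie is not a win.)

1

Model S1 against each rival (21 engineers):
Model S1–Concept 3: Concept 3 14–7.
Model S1 vs Aero: Aero, 14–7.
Model S1 vs Cirrus: Model S1 wins 14–7.
Model S1 vs Concept 2: 2+3+1 = 6 for Model S1, 15 for Concept 2 — Concept 2 by 15–6.
Model S1 beats Cirrus; loses to Concept 3, Aero, Concept 2 — 1 pairwise win.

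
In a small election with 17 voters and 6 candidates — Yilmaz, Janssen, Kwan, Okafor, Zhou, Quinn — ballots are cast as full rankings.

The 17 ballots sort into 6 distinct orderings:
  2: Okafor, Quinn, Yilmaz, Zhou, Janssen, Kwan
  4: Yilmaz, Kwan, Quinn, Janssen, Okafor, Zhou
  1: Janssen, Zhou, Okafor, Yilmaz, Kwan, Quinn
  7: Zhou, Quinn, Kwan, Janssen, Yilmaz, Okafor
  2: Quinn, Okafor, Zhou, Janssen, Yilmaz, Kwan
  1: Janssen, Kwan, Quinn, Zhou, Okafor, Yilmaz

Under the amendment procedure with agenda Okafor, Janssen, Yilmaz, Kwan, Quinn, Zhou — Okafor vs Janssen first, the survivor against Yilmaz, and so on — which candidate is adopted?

Quinn

Round 1: Okafor vs Janssen — 4–13, Janssen advances.
Round 2: Janssen vs Yilmaz — 11–6, Janssen advances.
Round 3: Janssen vs Kwan — 6–11, Kwan advances.
Round 4: Kwan vs Quinn — 6–11, Quinn advances.
Round 5: Quinn vs Zhou — 9–8, Quinn advances.
The agenda winner is Quinn.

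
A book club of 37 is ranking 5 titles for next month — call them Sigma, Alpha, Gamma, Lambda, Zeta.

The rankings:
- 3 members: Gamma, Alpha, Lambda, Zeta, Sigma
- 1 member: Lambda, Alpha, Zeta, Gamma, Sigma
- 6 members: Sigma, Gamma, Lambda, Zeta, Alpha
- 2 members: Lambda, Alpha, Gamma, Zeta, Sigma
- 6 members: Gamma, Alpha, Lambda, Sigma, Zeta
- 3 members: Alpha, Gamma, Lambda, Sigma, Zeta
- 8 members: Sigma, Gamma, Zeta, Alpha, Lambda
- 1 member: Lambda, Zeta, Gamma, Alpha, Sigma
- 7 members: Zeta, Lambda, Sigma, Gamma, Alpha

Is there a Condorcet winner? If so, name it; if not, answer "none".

none

Pairwise majorities:
Sigma vs Alpha: Sigma wins 21–16.
Sigma–Gamma: Sigma 21–16.
Sigma vs Lambda: 6+8 = 14 for Sigma, 23 for Lambda — Lambda by 23–14.
Sigma vs Zeta: Sigma wins 23–14.
Alpha vs Gamma: 6 to 31, Gamma.
Alpha vs Lambda: Alpha is ranked higher on 3+6+3+8 = 20 ballots, Lambda on 17. Alpha wins 20–17.
Alpha–Zeta: Zeta 22–15.
Gamma vs Lambda: 3+6+6+3+8 = 26 for Gamma, 11 for Lambda — Gamma by 26–11.
Gamma vs Zeta: Gamma, 28–9.
Lambda–Zeta: Lambda 22–15.
No book is unbeaten: Sigma loses to Lambda; Alpha loses to Sigma; Gamma loses to Sigma; Lambda loses to Alpha; Zeta loses to Sigma. In particular Sigma beats Alpha beats Lambda beats Sigma is a majority cycle — no Condorcet winner exists.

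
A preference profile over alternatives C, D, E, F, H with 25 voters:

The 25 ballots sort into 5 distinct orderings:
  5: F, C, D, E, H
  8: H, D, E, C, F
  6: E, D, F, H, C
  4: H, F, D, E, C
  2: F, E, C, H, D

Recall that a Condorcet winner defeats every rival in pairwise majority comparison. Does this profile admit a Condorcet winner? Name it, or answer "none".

none

Pairwise majorities:
C vs D: 5+2 = 7 for C, 18 for D — D by 18–7.
C vs E: C preferred on 5 ballots; E wins 20–5.
C vs F: C is ranked higher on 8 ballots, F on 17. F wins 17–8.
C vs H: 7 to 18, H.
D vs E: D wins 17–8.
D vs F: D wins 14–11.
D vs H: 11 to 14, H.
E vs F: E, 14–11.
E vs H: E preferred on 5+6+2 = 13 ballots; E wins 13–12.
F vs H: 13 to 12, F.
Every alternative loses at least once (C loses to D; D loses to H; E loses to D; F loses to D; H loses to E). The majority relation contains the cycle D > E > H > D, so there is no Condorcet winner.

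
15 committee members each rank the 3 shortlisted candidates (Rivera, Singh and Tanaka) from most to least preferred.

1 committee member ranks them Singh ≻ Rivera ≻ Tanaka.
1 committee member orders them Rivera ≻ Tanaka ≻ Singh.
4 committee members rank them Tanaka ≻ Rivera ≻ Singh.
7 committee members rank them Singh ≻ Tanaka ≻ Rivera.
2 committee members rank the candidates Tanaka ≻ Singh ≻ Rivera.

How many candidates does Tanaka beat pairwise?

1

Tanaka against each rival (15 committee members):
Tanaka–Rivera: Tanaka 13–2.
Tanaka vs Singh: Tanaka is ranked higher on 1+4+2 = 7 ballots, Singh on 8. Singh wins 8–7.
Tanaka beats Rivera; loses to Singh — 1 pairwise win.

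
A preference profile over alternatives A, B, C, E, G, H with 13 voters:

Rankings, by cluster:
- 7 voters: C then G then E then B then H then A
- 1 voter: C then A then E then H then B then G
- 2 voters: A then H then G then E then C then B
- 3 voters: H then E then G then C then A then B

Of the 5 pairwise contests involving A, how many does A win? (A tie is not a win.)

0

A against each rival (13 voters):
A vs B: A is ranked higher on 1+2+3 = 6 ballots, B on 7. B wins 7–6.
A vs C: C wins 11–2.
A vs E: 3 to 10, E.
A vs G: G wins 10–3.
A vs H: H wins 10–3.
A beats no one; loses to B, C, E, G, H — 0 pairwise wins.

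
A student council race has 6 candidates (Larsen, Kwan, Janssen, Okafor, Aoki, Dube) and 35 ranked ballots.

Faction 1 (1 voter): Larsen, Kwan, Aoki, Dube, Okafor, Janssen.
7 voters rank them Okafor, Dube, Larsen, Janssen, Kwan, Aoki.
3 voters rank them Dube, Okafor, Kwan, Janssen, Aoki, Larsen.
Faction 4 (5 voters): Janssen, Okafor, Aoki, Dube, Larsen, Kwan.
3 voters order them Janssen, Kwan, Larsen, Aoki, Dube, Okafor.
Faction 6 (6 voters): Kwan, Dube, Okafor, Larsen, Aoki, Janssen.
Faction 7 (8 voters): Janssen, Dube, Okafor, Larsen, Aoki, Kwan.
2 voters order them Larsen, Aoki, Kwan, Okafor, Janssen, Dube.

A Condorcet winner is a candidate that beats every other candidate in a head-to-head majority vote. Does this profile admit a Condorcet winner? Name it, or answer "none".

Pairwise majorities:
Larsen vs Kwan: Larsen is ranked higher on 1+7+5+8+2 = 23 ballots, Kwan on 12. Larsen wins 23–12.
Larsen vs Janssen: 1+7+6+2 = 16 for Larsen, 19 for Janssen — Janssen by 19–16.
Larsen vs Okafor: Larsen preferred on 1+3+2 = 6 ballots; Okafor wins 29–6.
Larsen vs Aoki: 1+7+3+6+8+2 = 27 for Larsen, 8 for Aoki — Larsen by 27–8.
Larsen vs Dube: Larsen preferred on 1+3+2 = 6 ballots; Dube wins 29–6.
Kwan vs Janssen: Kwan is ranked higher on 1+3+6+2 = 12 ballots, Janssen on 23. Janssen wins 23–12.
Kwan vs Okafor: Kwan preferred on 1+3+6+2 = 12 ballots; Okafor wins 23–12.
Kwan vs Aoki: 1+7+3+3+6 = 20 for Kwan, 15 for Aoki — Kwan by 20–15.
Kwan vs Dube: Kwan is ranked higher on 1+3+6+2 = 12 ballots, Dube on 23. Dube wins 23–12.
Janssen vs Okafor: Janssen is ranked higher on 5+3+8 = 16 ballots, Okafor on 19. Okafor wins 19–16.
Janssen vs Aoki: 7+3+5+3+8 = 26 for Janssen, 9 for Aoki — Janssen by 26–9.
Janssen vs Dube: Janssen preferred on 5+3+8+2 = 18 ballots; Janssen wins 18–17.
Okafor vs Aoki: 7+3+5+6+8 = 29 for Okafor, 6 for Aoki — Okafor by 29–6.
Okafor vs Dube: 7+5+2 = 14 for Okafor, 21 for Dube — Dube by 21–14.
Aoki vs Dube: Aoki is ranked higher on 1+5+3+2 = 11 ballots, Dube on 24. Dube wins 24–11.
Each candidate drops at least one matchup (Larsen loses to Janssen; Kwan loses to Larsen; Janssen loses to Okafor; Okafor loses to Dube; Aoki loses to Larsen; Dube loses to Janssen); the cycle Janssen beats Dube beats Okafor beats Janssen rules out a Condorcet winner.

none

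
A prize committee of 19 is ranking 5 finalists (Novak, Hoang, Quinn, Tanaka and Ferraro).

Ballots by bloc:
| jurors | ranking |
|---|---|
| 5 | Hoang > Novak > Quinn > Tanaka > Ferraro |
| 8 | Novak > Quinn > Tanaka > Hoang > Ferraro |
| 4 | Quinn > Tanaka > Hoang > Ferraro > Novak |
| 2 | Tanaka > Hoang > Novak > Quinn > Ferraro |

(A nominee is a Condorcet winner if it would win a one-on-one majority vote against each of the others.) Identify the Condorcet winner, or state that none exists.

none

Check each pair by majority over 19 ballots:
Novak vs Hoang: Novak preferred on 8 ballots; Hoang wins 11–8.
Novak vs Quinn: 15 to 4, Novak.
Novak vs Tanaka: Novak preferred on 5+8 = 13 ballots; Novak wins 13–6.
Novak vs Ferraro: Novak preferred on 5+8+2 = 15 ballots; Novak wins 15–4.
Hoang vs Quinn: Hoang preferred on 5+2 = 7 ballots; Quinn wins 12–7.
Hoang vs Tanaka: Hoang preferred on 5 ballots; Tanaka wins 14–5.
Hoang vs Ferraro: 5+8+4+2 = 19 for Hoang, 0 for Ferraro — Hoang by 19–0.
Quinn vs Tanaka: Quinn preferred on 5+8+4 = 17 ballots; Quinn wins 17–2.
Quinn vs Ferraro: Quinn preferred on 5+8+4+2 = 19 ballots; Quinn wins 19–0.
Tanaka vs Ferraro: Tanaka is ranked higher on 5+8+4+2 = 19 ballots, Ferraro on 0. Tanaka wins 19–0.
Every nominee loses at least once (Novak loses to Hoang; Hoang loses to Quinn; Quinn loses to Novak; Tanaka loses to Novak; Ferraro loses to Novak). The majority relation contains the cycle Novak → Quinn → Hoang → Novak, so there is no Condorcet winner.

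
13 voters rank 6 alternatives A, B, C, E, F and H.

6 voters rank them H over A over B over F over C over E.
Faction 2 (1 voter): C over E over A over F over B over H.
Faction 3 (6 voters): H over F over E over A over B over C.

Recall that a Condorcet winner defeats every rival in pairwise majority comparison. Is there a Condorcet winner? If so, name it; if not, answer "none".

H

Head-to-head results (13 voters):
A vs B: A wins 13–0.
A vs C: A, 12–1.
A vs E: E wins 7–6.
A vs F: A, 7–6.
A–H: H 12–1.
B vs C: B, 12–1.
B vs E: E, 7–6.
B–F: F 7–6.
B vs H: H wins 12–1.
C vs E: C, 7–6.
C vs F: F, 12–1.
C vs H: H wins 12–1.
E vs F: F, 12–1.
E–H: H 12–1.
F–H: H 12–1.
Only H has no losses; H is the Condorcet winner.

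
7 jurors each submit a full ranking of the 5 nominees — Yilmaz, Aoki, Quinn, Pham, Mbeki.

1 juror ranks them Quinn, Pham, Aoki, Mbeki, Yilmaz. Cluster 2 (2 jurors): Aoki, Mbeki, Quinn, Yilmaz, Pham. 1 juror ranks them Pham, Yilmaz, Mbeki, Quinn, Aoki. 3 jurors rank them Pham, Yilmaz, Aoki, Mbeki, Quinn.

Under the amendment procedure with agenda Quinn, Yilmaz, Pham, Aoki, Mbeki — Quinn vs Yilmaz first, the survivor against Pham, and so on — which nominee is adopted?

Round 1: Quinn vs Yilmaz — 3–4, Yilmaz advances.
Round 2: Yilmaz vs Pham — 2–5, Pham advances.
Round 3: Pham vs Aoki — 5–2, Pham advances.
Round 4: Pham vs Mbeki — 5–2, Pham advances.
The agenda winner is Pham.

Pham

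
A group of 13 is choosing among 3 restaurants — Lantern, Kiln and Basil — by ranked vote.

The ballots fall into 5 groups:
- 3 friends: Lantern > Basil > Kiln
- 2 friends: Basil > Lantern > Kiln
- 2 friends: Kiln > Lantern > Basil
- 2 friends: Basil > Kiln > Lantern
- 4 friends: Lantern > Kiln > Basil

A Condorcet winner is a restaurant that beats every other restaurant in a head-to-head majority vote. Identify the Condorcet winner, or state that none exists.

Check each pair by majority over 13 ballots:
Lantern vs Kiln: Lantern, 9–4.
Lantern vs Basil: Lantern wins 9–4.
Kiln–Basil: Basil 7–6.
Lantern defeats every rival head-to-head and is the Condorcet winner.

Lantern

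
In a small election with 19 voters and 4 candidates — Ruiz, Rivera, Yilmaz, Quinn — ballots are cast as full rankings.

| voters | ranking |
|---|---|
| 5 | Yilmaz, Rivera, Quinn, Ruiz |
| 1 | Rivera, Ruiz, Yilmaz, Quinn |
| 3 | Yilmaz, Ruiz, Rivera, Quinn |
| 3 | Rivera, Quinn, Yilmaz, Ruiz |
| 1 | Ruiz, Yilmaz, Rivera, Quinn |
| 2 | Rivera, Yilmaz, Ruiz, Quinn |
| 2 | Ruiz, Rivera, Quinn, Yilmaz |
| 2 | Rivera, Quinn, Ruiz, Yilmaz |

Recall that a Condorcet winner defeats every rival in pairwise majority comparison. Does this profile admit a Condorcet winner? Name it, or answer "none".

Rivera

Head-to-head results (19 voters):
Ruiz vs Rivera: Rivera, 13–6.
Ruiz vs Yilmaz: Yilmaz wins 13–6.
Ruiz vs Quinn: Quinn wins 10–9.
Rivera vs Yilmaz: Rivera, 10–9.
Rivera vs Quinn: Rivera wins 19–0.
Yilmaz–Quinn: Yilmaz 12–7.
Rivera beats each of Ruiz, Yilmaz, Quinn — Rivera is the Condorcet winner.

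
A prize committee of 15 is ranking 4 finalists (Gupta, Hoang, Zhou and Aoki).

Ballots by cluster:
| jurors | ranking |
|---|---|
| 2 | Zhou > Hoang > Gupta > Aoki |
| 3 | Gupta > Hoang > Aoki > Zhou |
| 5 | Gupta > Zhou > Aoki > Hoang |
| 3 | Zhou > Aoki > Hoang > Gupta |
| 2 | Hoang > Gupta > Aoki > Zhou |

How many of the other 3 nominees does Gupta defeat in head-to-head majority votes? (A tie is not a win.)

3

Gupta against each rival (15 jurors):
Gupta vs Hoang: 8 to 7, Gupta.
Gupta–Zhou: Gupta 10–5.
Gupta vs Aoki: Gupta is ranked higher on 2+3+5+2 = 12 ballots, Aoki on 3. Gupta wins 12–3.
Gupta beats Hoang, Zhou, Aoki — 3 pairwise wins.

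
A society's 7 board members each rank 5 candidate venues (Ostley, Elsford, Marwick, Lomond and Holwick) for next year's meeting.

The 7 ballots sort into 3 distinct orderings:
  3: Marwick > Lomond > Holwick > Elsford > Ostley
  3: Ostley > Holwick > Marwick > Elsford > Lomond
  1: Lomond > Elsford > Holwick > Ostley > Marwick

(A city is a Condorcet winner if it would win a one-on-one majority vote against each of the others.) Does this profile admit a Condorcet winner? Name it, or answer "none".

none

Check each pair by majority over 7 ballots:
Ostley vs Elsford: 3 to 4, Elsford.
Ostley–Marwick: Ostley 4–3.
Ostley vs Lomond: Lomond, 4–3.
Ostley–Holwick: Holwick 4–3.
Elsford–Marwick: Marwick 6–1.
Elsford–Lomond: Lomond 4–3.
Elsford vs Holwick: Holwick, 6–1.
Marwick vs Lomond: Marwick is ranked higher on 3+3 = 6 ballots, Lomond on 1. Marwick wins 6–1.
Marwick vs Holwick: Marwick is ranked higher on 3 ballots, Holwick on 4. Holwick wins 4–3.
Lomond vs Holwick: Lomond is ranked higher on 3+1 = 4 ballots, Holwick on 3. Lomond wins 4–3.
Each city drops at least one matchup (Ostley loses to Elsford; Elsford loses to Marwick; Marwick loses to Ostley; Lomond loses to Marwick; Holwick loses to Lomond); the cycle Ostley → Marwick → Elsford → Ostley rules out a Condorcet winner.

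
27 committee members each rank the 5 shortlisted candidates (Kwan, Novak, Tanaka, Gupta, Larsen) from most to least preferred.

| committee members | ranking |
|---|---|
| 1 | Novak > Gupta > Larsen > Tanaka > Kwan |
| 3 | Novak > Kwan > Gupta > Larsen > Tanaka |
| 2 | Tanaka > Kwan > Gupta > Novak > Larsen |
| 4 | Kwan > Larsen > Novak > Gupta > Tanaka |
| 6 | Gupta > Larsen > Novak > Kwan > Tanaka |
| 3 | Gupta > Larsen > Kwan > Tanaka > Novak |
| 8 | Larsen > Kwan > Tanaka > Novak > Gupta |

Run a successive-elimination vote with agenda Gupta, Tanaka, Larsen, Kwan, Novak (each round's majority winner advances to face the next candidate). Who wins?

Kwan

Round 1: Gupta vs Tanaka — 17–10, Gupta advances.
Round 2: Gupta vs Larsen — 15–12, Gupta advances.
Round 3: Gupta vs Kwan — 10–17, Kwan advances.
Round 4: Kwan vs Novak — 17–10, Kwan advances.
The agenda winner is Kwan.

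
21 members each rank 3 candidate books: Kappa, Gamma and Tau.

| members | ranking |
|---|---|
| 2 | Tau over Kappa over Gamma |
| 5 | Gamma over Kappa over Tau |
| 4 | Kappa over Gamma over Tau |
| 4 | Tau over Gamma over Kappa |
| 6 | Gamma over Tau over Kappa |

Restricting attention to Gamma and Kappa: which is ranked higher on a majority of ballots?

Ballots ranking Gamma above Kappa: 5 + 4 + 6 = 15.
Ballots ranking Kappa above Gamma: 21 − 15 = 6.
Gamma wins the head-to-head 15–6.

Gamma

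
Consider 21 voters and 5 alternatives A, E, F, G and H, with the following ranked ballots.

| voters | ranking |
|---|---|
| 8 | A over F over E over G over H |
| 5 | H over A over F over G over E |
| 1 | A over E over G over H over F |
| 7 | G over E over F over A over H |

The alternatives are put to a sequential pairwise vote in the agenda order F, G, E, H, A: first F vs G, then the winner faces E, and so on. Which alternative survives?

Round 1: F vs G — 13–8, F advances.
Round 2: F vs E — 13–8, F advances.
Round 3: F vs H — 15–6, F advances.
Round 4: F vs A — 7–14, A advances.
The agenda winner is A.

A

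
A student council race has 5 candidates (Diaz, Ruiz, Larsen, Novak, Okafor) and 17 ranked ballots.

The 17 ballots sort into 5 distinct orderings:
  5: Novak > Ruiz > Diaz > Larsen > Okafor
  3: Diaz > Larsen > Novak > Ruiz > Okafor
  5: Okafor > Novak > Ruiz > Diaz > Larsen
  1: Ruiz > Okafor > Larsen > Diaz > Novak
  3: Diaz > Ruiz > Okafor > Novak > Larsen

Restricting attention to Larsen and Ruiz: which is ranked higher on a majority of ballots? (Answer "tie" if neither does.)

Ballots ranking Larsen above Ruiz: 3.
Ballots ranking Ruiz above Larsen: 17 − 3 = 14.
Ruiz wins the head-to-head 14–3.

Ruiz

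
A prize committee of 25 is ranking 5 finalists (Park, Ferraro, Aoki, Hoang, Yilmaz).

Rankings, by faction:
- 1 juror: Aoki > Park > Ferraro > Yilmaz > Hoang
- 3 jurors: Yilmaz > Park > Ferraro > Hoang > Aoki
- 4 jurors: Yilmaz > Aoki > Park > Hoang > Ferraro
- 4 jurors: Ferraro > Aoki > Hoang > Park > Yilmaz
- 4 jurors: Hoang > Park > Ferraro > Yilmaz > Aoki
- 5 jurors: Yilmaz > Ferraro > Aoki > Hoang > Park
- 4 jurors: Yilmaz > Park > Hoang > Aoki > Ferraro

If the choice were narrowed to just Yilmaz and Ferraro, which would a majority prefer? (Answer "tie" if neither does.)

Ballots ranking Yilmaz above Ferraro: 3 + 4 + 5 + 4 = 16.
Ballots ranking Ferraro above Yilmaz: 25 − 16 = 9.
Yilmaz wins the head-to-head 16–9.

Yilmaz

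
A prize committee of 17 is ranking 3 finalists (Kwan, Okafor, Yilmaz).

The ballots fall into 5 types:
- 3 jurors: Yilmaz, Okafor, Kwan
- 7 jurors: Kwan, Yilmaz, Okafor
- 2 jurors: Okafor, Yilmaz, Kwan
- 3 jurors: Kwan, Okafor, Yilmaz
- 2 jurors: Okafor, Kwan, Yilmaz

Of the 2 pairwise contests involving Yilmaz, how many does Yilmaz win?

Yilmaz against each rival (17 jurors):
Yilmaz vs Kwan: 5 to 12, Kwan.
Yilmaz vs Okafor: 10 to 7, Yilmaz.
Yilmaz beats Okafor; loses to Kwan — 1 pairwise win.

1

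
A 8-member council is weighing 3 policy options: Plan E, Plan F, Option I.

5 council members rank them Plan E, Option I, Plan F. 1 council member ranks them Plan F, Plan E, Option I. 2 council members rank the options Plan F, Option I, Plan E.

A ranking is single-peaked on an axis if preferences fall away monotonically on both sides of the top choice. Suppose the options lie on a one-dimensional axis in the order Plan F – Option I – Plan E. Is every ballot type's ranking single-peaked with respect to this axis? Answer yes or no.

no

Axis positions: Plan F=1, Option I=2, Plan E=3.
Ballot type 1 (peak Plan E at position 3): ranking walks positions 3-2-1, expanding outward from the peak — single-peaked.
Ballot type 2: ranking walks positions 1-3-2; Plan E is ranked above Option I even though Option I lies between Plan E and the peak Plan F on the axis — preferences dip and rise again. Not single-peaked.
Ballot type 3 (peak Plan F at position 1): ranking walks positions 1-2-3, expanding outward from the peak — single-peaked.
Ballot type 2 violates single-peakedness, so the profile is not single-peaked on this axis.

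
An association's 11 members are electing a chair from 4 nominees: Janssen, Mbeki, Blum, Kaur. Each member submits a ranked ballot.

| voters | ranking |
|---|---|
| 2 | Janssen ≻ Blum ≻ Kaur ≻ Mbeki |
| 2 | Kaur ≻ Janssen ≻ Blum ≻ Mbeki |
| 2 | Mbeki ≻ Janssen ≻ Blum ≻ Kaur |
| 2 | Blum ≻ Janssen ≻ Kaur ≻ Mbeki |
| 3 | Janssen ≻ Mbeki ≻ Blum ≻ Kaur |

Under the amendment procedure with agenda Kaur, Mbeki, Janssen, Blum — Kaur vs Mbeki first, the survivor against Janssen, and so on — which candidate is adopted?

Janssen

Round 1: Kaur vs Mbeki — 6–5, Kaur advances.
Round 2: Kaur vs Janssen — 2–9, Janssen advances.
Round 3: Janssen vs Blum — 9–2, Janssen advances.
Janssen survives the agenda.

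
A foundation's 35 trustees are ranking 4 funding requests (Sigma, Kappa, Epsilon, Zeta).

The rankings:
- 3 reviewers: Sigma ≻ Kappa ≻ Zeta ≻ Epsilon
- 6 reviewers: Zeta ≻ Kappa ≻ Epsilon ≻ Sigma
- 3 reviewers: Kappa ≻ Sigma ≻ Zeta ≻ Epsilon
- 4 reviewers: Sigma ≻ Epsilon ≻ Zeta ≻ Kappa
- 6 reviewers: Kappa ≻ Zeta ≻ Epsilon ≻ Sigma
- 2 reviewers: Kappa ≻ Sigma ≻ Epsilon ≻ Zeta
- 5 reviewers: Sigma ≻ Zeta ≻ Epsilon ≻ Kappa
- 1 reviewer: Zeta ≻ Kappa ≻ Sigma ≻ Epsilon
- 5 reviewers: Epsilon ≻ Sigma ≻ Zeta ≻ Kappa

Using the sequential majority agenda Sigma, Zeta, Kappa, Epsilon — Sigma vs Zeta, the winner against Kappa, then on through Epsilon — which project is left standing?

Round 1: Sigma vs Zeta — 22–13, Sigma advances.
Round 2: Sigma vs Kappa — 17–18, Kappa advances.
Round 3: Kappa vs Epsilon — 21–14, Kappa advances.
The agenda winner is Kappa.

Kappa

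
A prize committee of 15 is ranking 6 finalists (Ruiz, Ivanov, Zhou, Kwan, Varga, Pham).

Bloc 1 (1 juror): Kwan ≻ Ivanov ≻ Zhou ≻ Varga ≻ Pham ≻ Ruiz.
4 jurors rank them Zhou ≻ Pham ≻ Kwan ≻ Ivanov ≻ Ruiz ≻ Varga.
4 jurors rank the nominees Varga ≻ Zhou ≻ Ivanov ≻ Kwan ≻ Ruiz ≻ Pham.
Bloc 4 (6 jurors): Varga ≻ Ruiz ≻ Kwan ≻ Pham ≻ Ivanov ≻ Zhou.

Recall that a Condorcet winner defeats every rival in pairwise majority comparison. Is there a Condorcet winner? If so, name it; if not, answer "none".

Check each pair by majority over 15 ballots:
Ruiz–Ivanov: Ivanov 9–6.
Ruiz–Zhou: Zhou 9–6.
Ruiz vs Kwan: Kwan, 9–6.
Ruiz–Varga: Varga 11–4.
Ruiz vs Pham: 10 to 5, Ruiz.
Ivanov vs Zhou: Ivanov preferred on 1+6 = 7 ballots; Zhou wins 8–7.
Ivanov vs Kwan: Ivanov preferred on 4 ballots; Kwan wins 11–4.
Ivanov vs Varga: Ivanov is ranked higher on 1+4 = 5 ballots, Varga on 10. Varga wins 10–5.
Ivanov vs Pham: 5 to 10, Pham.
Zhou vs Kwan: Zhou preferred on 4+4 = 8 ballots; Zhou wins 8–7.
Zhou–Varga: Varga 10–5.
Zhou vs Pham: Zhou preferred on 1+4+4 = 9 ballots; Zhou wins 9–6.
Kwan vs Varga: 1+4 = 5 for Kwan, 10 for Varga — Varga by 10–5.
Kwan–Pham: Kwan 11–4.
Varga vs Pham: Varga wins 11–4.
Varga beats each of Ruiz, Ivanov, Zhou, Kwan, Pham — Varga is the Condorcet winner.

Varga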